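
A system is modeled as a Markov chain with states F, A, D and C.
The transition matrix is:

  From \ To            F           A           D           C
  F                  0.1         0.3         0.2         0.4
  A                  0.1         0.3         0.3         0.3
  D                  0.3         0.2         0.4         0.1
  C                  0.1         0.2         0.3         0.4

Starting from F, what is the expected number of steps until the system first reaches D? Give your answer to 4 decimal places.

3.7931

Let t(s) be the expected number of steps to first reach D from state s, with t(D) = 0. Conditioning on the first step:
t(F) = 1 + 0.1·t(F) + 0.3·t(A) + 0.4·t(C)
t(A) = 1 + 0.1·t(F) + 0.3·t(A) + 0.3·t(C)
t(C) = 1 + 0.1·t(F) + 0.2·t(A) + 0.4·t(C)
Solving: t(F) = 3.7931, t(A) = 3.4483, t(C) = 3.4483.
Expected steps from F to D: 3.7931.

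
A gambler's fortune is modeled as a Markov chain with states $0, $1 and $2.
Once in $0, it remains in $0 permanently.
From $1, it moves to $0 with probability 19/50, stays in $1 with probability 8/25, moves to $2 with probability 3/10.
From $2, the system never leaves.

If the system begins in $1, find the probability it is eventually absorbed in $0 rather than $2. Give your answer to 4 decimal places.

Let h(s) be the probability of absorption at $0 starting from transient state s. Then h($0) = 1 and h($2) = 0. By first-step analysis:
h($1) = 0.38·1 + 0.32·h($1) + 0.3·0
Solving: h($1) = 0.5588.
Starting from $1, the probability is 0.5588.

0.5588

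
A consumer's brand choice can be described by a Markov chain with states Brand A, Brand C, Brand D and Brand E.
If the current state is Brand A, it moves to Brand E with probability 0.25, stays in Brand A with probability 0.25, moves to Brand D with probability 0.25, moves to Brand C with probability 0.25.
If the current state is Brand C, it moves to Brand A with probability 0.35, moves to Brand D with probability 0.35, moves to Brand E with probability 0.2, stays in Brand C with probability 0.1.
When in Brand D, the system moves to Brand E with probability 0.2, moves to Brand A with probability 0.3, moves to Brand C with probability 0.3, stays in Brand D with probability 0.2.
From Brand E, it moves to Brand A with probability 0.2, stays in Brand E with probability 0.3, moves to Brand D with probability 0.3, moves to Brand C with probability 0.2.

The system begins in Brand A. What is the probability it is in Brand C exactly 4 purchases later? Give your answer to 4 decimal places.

Propagate the distribution vector 4 purchases from Brand A.
After 0 purchases: (1.0000, 0.0000, 0.0000, 0.0000)
After 1 purchase: (0.2500, 0.2500, 0.2500, 0.2500)
After 2 purchases: (0.2750, 0.2125, 0.2750, 0.2375)
After 3 purchases: (0.2731, 0.2200, 0.2694, 0.2375)
After 4 purchases: (0.2736, 0.2186, 0.2704, 0.2374)
P(in Brand C after 4 purchases) = 0.2186

0.2186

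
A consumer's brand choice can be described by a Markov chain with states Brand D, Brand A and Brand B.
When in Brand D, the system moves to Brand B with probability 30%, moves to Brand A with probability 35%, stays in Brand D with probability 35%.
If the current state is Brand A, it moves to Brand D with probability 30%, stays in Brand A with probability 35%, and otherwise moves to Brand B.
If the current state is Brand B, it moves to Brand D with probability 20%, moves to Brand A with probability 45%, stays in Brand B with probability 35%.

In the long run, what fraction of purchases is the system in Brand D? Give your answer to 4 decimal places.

Let the stationary distribution be π with π = πP and π_1 + π_2 + π_3 = 1.
π_1 = 0.35·π_1 + 0.3·π_2 + 0.2·π_3
π_2 = 0.35·π_1 + 0.35·π_2 + 0.45·π_3
Solving with the normalization constraint gives π = (0.2804, 0.3836, 0.3360).
So the stationary probability of Brand D is 0.2804.

0.2804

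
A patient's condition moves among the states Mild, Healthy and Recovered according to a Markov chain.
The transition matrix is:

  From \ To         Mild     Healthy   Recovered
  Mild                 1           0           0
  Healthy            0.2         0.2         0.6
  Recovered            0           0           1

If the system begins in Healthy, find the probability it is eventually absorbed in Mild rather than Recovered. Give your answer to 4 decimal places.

0.2500

Let h(s) be the probability of absorption at Mild starting from transient state s. Then h(Mild) = 1 and h(Recovered) = 0. By first-step analysis:
h(Healthy) = 0.2·1 + 0.2·h(Healthy) + 0.6·0
Solving: h(Healthy) = 0.2500.
Starting from Healthy, the probability is 0.2500.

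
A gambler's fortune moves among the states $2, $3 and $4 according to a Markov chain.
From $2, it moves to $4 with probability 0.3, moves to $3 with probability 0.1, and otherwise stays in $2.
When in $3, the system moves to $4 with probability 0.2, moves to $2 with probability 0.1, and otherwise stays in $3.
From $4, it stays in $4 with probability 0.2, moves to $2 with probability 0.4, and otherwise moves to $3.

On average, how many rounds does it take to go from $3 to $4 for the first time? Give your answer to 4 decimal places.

4.5455

Let t(s) be the expected number of rounds to first reach $4 from state s, with t($4) = 0. Conditioning on the first round:
t($2) = 1 + 0.6·t($2) + 0.1·t($3)
t($3) = 1 + 0.1·t($2) + 0.7·t($3)
Solving: t($2) = 3.6364, t($3) = 4.5455.
Expected rounds from $3 to $4: 4.5455.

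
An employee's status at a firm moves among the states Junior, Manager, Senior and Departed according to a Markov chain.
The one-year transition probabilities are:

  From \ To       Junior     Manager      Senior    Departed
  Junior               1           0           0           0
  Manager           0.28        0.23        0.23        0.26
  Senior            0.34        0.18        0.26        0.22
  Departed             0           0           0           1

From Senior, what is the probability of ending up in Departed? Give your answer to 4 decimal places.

0.4092

Let h(s) be the probability of absorption at Departed starting from transient state s. Then h(Departed) = 1 and h(Junior) = 0. By first-step analysis:
h(Manager) = 0.28·0 + 0.23·h(Manager) + 0.23·h(Senior) + 0.26·1
h(Senior) = 0.34·0 + 0.18·h(Manager) + 0.26·h(Senior) + 0.22·1
Solving: h(Manager) = 0.4599, h(Senior) = 0.4092.
Starting from Senior, the probability is 0.4092.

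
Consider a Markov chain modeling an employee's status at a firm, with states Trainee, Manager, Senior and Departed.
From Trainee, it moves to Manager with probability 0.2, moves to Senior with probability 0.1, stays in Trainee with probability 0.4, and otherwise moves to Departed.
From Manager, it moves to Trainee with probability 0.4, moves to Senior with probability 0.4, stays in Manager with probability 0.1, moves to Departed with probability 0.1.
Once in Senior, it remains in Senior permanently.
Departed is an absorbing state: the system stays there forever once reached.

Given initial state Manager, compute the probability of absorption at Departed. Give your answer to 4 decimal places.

Let h(s) be the probability of absorption at Departed starting from transient state s. Then h(Departed) = 1 and h(Senior) = 0. By first-step analysis:
h(Trainee) = 0.4·h(Trainee) + 0.2·h(Manager) + 0.1·0 + 0.3·1
h(Manager) = 0.4·h(Trainee) + 0.1·h(Manager) + 0.4·0 + 0.1·1
Solving: h(Trainee) = 0.6304, h(Manager) = 0.3913.
Starting from Manager, the probability is 0.3913.

0.3913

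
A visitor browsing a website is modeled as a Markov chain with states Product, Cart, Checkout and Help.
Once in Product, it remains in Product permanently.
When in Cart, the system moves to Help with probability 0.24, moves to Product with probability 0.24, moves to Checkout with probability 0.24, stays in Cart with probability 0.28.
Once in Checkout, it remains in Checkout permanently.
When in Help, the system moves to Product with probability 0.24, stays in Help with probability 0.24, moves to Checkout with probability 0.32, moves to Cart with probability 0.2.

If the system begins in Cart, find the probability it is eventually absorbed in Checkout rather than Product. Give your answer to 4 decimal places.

Let h(s) be the probability of absorption at Checkout starting from transient state s. Then h(Checkout) = 1 and h(Product) = 0. By first-step analysis:
h(Cart) = 0.24·0 + 0.28·h(Cart) + 0.24·1 + 0.24·h(Help)
h(Help) = 0.24·0 + 0.2·h(Cart) + 0.32·1 + 0.24·h(Help)
Solving: h(Cart) = 0.5192, h(Help) = 0.5577.
Starting from Cart, the probability is 0.5192.

0.5192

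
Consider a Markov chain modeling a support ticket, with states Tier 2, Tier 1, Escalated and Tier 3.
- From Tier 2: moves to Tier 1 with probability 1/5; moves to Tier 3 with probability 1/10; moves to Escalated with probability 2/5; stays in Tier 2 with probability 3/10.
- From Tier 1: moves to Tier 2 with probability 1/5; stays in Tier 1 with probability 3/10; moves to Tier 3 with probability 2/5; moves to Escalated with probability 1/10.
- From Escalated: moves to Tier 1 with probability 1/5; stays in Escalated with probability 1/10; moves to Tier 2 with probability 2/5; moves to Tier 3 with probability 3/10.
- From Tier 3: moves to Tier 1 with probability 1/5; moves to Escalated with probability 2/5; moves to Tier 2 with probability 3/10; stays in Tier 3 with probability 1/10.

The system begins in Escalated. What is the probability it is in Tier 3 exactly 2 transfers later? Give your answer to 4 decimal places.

0.1800

Propagate the distribution vector 2 transfers from Escalated.
After 0 transfers: (0.0000, 0.0000, 1.0000, 0.0000)
After 1 transfer: (0.4000, 0.2000, 0.1000, 0.3000)
After 2 transfers: (0.2900, 0.2200, 0.3100, 0.1800)
P(in Tier 3 after 2 transfers) = 0.1800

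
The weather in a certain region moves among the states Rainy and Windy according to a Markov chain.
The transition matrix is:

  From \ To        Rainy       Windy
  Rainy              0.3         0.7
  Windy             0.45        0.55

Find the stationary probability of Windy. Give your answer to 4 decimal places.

0.6087

Let the stationary distribution be π with π = πP and π_1 + π_2 = 1.
π_1 = 0.3·π_1 + 0.45·π_2
Solving with the normalization constraint gives π = (0.3913, 0.6087).
So the stationary probability of Windy is 0.6087.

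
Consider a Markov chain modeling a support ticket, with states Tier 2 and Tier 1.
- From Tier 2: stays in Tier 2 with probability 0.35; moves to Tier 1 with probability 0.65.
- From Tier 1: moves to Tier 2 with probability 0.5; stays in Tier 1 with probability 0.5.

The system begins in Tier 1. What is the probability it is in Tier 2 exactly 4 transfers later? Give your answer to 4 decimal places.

Propagate the distribution vector 4 transfers from Tier 1.
After 0 transfers: (0.0000, 1.0000)
After 1 transfer: (0.5000, 0.5000)
After 2 transfers: (0.4250, 0.5750)
After 3 transfers: (0.4363, 0.5638)
After 4 transfers: (0.4346, 0.5654)
P(in Tier 2 after 4 transfers) = 0.4346

0.4346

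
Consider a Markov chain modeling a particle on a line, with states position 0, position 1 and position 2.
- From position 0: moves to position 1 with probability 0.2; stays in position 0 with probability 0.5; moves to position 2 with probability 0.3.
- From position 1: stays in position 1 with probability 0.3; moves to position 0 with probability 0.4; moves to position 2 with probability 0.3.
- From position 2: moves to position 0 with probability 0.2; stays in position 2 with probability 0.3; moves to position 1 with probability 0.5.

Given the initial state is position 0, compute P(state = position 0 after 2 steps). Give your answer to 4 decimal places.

0.3900

Sum over the intermediate state after 1 step:
P = P(position 0→position 0)·P(position 0→position 0) + P(position 0→position 1)·P(position 1→position 0) + P(position 0→position 2)·P(position 2→position 0)
  = 0.5×0.5 + 0.2×0.4 + 0.3×0.2
  = 0.2500 + 0.0800 + 0.0600 = 0.3900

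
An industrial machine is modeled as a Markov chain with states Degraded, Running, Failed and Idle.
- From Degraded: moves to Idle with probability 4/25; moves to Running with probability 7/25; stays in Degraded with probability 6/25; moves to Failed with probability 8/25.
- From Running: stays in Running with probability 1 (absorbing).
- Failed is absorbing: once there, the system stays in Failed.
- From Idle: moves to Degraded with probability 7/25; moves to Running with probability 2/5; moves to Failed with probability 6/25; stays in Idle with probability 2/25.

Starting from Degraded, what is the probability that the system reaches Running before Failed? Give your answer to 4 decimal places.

Let h(s) be the probability of absorption at Running starting from transient state s. Then h(Running) = 1 and h(Failed) = 0. By first-step analysis:
h(Degraded) = 0.24·h(Degraded) + 0.28·1 + 0.32·0 + 0.16·h(Idle)
h(Idle) = 0.28·h(Degraded) + 0.4·1 + 0.24·0 + 0.08·h(Idle)
Solving: h(Degraded) = 0.4914, h(Idle) = 0.5844.
Starting from Degraded, the probability is 0.4914.

0.4914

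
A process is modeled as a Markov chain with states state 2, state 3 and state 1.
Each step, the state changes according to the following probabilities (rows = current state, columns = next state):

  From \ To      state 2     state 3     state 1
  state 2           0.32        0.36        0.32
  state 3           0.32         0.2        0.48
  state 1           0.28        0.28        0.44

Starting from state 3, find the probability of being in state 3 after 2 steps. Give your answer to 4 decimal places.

Sum over the intermediate state after 1 step:
P = P(state 3→state 2)·P(state 2→state 3) + P(state 3→state 3)·P(state 3→state 3) + P(state 3→state 1)·P(state 1→state 3)
  = 0.32×0.36 + 0.2×0.2 + 0.48×0.28
  = 0.1152 + 0.0400 + 0.1344 = 0.2896

0.2896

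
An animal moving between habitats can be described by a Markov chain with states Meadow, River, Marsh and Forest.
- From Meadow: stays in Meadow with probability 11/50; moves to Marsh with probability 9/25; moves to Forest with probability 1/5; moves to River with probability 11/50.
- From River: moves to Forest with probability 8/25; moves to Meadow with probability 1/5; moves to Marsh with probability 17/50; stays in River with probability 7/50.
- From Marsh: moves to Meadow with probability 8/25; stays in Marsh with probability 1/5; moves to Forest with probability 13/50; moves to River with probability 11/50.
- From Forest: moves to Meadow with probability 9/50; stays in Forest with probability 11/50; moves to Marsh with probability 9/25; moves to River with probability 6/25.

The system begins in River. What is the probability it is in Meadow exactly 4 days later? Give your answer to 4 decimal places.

Propagate the distribution vector 4 days from River.
After 0 days: (0.0000, 1.0000, 0.0000, 0.0000)
After 1 day: (0.2000, 0.1400, 0.3400, 0.3200)
After 2 days: (0.2384, 0.2152, 0.3028, 0.2436)
After 3 days: (0.2362, 0.2077, 0.3072, 0.2489)
After 4 days: (0.2366, 0.2084, 0.3067, 0.2483)
P(in Meadow after 4 days) = 0.2366

0.2366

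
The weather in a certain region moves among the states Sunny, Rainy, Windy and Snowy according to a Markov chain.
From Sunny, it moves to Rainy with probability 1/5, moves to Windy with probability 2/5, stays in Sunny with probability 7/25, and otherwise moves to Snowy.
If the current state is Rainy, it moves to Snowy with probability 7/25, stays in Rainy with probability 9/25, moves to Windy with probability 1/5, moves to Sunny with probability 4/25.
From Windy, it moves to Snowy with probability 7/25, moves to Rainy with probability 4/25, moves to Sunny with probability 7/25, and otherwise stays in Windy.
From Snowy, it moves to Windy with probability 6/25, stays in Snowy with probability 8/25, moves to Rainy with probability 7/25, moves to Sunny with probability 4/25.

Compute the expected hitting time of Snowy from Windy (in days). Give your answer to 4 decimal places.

4.1791

Let t(s) be the expected number of days to first reach Snowy from state s, with t(Snowy) = 0. Conditioning on the first day:
t(Sunny) = 1 + 0.28·t(Sunny) + 0.2·t(Rainy) + 0.4·t(Windy)
t(Rainy) = 1 + 0.16·t(Sunny) + 0.36·t(Rainy) + 0.2·t(Windy)
t(Windy) = 1 + 0.28·t(Sunny) + 0.16·t(Rainy) + 0.28·t(Windy)
Solving: t(Sunny) = 4.8438, t(Rainy) = 4.0794, t(Windy) = 4.1791.
Expected days from Windy to Snowy: 4.1791.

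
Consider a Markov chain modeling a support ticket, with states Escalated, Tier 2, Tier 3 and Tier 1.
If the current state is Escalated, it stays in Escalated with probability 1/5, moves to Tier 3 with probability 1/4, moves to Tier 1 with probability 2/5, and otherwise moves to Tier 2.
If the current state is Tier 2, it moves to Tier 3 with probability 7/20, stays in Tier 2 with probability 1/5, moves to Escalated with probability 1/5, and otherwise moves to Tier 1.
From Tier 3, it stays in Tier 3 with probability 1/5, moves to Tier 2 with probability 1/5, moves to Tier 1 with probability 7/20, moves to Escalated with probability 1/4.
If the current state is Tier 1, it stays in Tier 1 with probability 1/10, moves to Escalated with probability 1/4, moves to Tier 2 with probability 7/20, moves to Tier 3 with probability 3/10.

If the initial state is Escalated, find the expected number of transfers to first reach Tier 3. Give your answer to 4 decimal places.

Let t(s) be the expected number of transfers to first reach Tier 3 from state s, with t(Tier 3) = 0. Conditioning on the first transfer:
t(Escalated) = 1 + 0.2·t(Escalated) + 0.15·t(Tier 2) + 0.4·t(Tier 1)
t(Tier 2) = 1 + 0.2·t(Escalated) + 0.2·t(Tier 2) + 0.25·t(Tier 1)
t(Tier 1) = 1 + 0.25·t(Escalated) + 0.35·t(Tier 2) + 0.1·t(Tier 1)
Solving: t(Escalated) = 3.4981, t(Tier 2) = 3.1594, t(Tier 1) = 3.3114.
Expected transfers from Escalated to Tier 3: 3.4981.

3.4981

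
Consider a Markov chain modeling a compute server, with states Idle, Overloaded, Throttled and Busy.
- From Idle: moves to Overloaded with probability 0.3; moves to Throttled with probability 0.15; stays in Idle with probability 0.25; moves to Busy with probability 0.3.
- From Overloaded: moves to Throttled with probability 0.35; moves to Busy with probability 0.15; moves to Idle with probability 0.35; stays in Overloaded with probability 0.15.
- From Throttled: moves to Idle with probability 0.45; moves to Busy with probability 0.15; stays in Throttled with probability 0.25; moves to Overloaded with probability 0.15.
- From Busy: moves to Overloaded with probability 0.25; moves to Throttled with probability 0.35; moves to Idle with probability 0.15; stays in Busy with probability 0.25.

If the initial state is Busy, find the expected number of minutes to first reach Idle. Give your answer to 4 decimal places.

3.5072

Let t(s) be the expected number of minutes to first reach Idle from state s, with t(Idle) = 0. Conditioning on the first minute:
t(Overloaded) = 1 + 0.15·t(Overloaded) + 0.35·t(Throttled) + 0.15·t(Busy)
t(Throttled) = 1 + 0.15·t(Overloaded) + 0.25·t(Throttled) + 0.15·t(Busy)
t(Busy) = 1 + 0.25·t(Overloaded) + 0.35·t(Throttled) + 0.25·t(Busy)
Solving: t(Overloaded) = 2.8696, t(Throttled) = 2.6087, t(Busy) = 3.5072.
Expected minutes from Busy to Idle: 3.5072.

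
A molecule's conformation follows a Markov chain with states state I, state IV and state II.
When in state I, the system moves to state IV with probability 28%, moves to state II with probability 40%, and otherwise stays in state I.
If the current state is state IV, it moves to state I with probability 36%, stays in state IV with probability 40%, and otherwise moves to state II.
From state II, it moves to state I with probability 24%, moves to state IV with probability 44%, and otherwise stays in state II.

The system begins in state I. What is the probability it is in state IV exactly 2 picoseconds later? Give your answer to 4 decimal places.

0.3776

Sum over the intermediate state after 1 picosecond:
P = P(state I→state I)·P(state I→state IV) + P(state I→state IV)·P(state IV→state IV) + P(state I→state II)·P(state II→state IV)
  = 0.32×0.28 + 0.28×0.4 + 0.4×0.44
  = 0.0896 + 0.1120 + 0.1760 = 0.3776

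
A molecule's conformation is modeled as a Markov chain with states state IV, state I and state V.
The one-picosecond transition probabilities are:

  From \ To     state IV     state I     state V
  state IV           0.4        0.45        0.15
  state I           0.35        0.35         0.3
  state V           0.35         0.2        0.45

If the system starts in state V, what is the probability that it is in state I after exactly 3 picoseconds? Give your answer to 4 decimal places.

Propagate the distribution vector 3 picoseconds from state V.
After 0 picoseconds: (0.0000, 0.0000, 1.0000)
After 1 picosecond: (0.3500, 0.2000, 0.4500)
After 2 picoseconds: (0.3675, 0.3175, 0.3150)
After 3 picoseconds: (0.3684, 0.3395, 0.2921)
P(in state I after 3 picoseconds) = 0.3395

0.3395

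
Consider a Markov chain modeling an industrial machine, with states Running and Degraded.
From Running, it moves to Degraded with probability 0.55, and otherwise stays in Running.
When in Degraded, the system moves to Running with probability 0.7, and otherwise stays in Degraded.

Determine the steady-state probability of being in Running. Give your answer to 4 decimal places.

0.5600

Let the stationary distribution be π with π = πP and π_1 + π_2 = 1.
π_1 = 0.45·π_1 + 0.7·π_2
Solving with the normalization constraint gives π = (0.5600, 0.4400).
So the stationary probability of Running is 0.5600.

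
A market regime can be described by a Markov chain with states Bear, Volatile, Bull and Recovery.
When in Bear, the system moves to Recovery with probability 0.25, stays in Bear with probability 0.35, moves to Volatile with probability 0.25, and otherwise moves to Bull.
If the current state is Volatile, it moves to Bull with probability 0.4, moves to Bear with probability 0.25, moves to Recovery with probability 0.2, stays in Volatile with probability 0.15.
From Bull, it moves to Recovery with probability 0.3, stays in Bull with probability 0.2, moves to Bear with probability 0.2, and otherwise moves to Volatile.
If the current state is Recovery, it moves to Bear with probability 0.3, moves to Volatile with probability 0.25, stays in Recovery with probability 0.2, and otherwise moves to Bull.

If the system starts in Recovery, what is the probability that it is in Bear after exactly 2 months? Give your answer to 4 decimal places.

0.2775

Propagate the distribution vector 2 months from Recovery.
After 0 months: (0.0000, 0.0000, 0.0000, 1.0000)
After 1 month: (0.3000, 0.2500, 0.2500, 0.2000)
After 2 months: (0.2775, 0.2375, 0.2450, 0.2400)
P(in Bear after 2 months) = 0.2775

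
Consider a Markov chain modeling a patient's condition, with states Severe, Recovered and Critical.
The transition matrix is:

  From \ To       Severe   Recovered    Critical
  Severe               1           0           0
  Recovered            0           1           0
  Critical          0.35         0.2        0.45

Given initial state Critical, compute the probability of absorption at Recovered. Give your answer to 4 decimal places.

Let h(s) be the probability of absorption at Recovered starting from transient state s. Then h(Recovered) = 1 and h(Severe) = 0. By first-step analysis:
h(Critical) = 0.35·0 + 0.2·1 + 0.45·h(Critical)
Solving: h(Critical) = 0.3636.
Starting from Critical, the probability is 0.3636.

0.3636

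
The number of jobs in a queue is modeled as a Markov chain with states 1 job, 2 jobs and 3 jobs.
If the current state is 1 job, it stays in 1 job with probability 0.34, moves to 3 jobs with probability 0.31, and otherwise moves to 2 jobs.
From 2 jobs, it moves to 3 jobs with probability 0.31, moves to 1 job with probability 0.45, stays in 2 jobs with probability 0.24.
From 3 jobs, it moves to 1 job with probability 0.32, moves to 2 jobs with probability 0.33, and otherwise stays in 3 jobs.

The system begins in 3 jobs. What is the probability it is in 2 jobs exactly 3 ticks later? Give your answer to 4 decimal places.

0.3098

Propagate the distribution vector 3 ticks from 3 jobs.
After 0 ticks: (0.0000, 0.0000, 1.0000)
After 1 tick: (0.3200, 0.3300, 0.3500)
After 2 ticks: (0.3693, 0.3067, 0.3240)
After 3 ticks: (0.3673, 0.3098, 0.3230)
P(in 2 jobs after 3 ticks) = 0.3098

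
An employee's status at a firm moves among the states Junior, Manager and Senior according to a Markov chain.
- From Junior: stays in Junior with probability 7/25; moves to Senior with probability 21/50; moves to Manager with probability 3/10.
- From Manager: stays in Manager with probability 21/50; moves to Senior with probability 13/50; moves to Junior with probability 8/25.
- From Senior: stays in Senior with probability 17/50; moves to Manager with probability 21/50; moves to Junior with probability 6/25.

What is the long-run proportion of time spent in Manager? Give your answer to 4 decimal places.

Let the stationary distribution be π with π = πP and π_1 + π_2 + π_3 = 1.
π_1 = 0.28·π_1 + 0.32·π_2 + 0.24·π_3
π_2 = 0.3·π_1 + 0.42·π_2 + 0.42·π_3
Solving with the normalization constraint gives π = (0.2822, 0.3861, 0.3317).
So the stationary probability of Manager is 0.3861.

0.3861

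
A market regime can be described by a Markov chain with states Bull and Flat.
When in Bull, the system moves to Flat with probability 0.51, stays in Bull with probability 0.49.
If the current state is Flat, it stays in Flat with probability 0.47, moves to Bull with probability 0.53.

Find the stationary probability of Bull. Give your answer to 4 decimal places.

0.5096

Let the stationary distribution be π with π = πP and π_1 + π_2 = 1.
π_1 = 0.49·π_1 + 0.53·π_2
Solving with the normalization constraint gives π = (0.5096, 0.4904).
So the stationary probability of Bull is 0.5096.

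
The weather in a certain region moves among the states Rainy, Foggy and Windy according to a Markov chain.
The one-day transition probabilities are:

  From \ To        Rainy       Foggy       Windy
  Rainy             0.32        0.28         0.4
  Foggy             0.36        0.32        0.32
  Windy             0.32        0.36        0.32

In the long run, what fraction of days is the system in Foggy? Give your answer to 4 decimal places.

0.3206

Let the stationary distribution be π with π = πP and π_1 + π_2 + π_3 = 1.
π_1 = 0.32·π_1 + 0.36·π_2 + 0.32·π_3
π_2 = 0.28·π_1 + 0.32·π_2 + 0.36·π_3
Solving with the normalization constraint gives π = (0.3328, 0.3206, 0.3466).
So the stationary probability of Foggy is 0.3206.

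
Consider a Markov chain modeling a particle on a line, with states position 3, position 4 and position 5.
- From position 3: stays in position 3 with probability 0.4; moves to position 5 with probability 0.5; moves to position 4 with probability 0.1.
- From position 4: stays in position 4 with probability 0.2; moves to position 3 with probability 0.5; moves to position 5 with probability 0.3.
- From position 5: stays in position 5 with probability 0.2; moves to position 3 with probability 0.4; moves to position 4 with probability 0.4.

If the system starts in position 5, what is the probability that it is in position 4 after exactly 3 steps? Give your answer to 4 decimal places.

0.2280

Propagate the distribution vector 3 steps from position 5.
After 0 steps: (0.0000, 0.0000, 1.0000)
After 1 step: (0.4000, 0.4000, 0.2000)
After 2 steps: (0.4400, 0.2000, 0.3600)
After 3 steps: (0.4200, 0.2280, 0.3520)
P(in position 4 after 3 steps) = 0.2280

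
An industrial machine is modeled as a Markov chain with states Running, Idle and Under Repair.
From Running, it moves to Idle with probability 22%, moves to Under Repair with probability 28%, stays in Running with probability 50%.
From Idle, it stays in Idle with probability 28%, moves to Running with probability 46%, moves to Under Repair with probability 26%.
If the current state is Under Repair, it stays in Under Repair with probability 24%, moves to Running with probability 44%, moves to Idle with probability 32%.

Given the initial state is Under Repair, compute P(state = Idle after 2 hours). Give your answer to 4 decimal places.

Sum over the intermediate state after 1 hour:
P = P(Under Repair→Running)·P(Running→Idle) + P(Under Repair→Idle)·P(Idle→Idle) + P(Under Repair→Under Repair)·P(Under Repair→Idle)
  = 0.44×0.22 + 0.32×0.28 + 0.24×0.32
  = 0.0968 + 0.0896 + 0.0768 = 0.2632

0.2632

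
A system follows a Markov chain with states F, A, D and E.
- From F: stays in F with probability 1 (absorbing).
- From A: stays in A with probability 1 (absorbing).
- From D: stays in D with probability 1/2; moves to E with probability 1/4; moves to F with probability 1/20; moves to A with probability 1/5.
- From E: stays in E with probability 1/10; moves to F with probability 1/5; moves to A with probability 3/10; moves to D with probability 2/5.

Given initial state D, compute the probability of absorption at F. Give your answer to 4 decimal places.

0.2714

Let h(s) be the probability of absorption at F starting from transient state s. Then h(F) = 1 and h(A) = 0. By first-step analysis:
h(D) = 0.05·1 + 0.2·0 + 0.5·h(D) + 0.25·h(E)
h(E) = 0.2·1 + 0.3·0 + 0.4·h(D) + 0.1·h(E)
Solving: h(D) = 0.2714, h(E) = 0.3429.
Starting from D, the probability is 0.2714.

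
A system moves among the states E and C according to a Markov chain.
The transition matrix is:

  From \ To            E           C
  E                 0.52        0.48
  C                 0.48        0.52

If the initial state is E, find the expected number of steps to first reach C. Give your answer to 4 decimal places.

2.0833

Let t(s) be the expected number of steps to first reach C from state s, with t(C) = 0. Conditioning on the first step:
t(E) = 1 + 0.52·t(E)
Solving: t(E) = 2.0833.
Expected steps from E to C: 2.0833.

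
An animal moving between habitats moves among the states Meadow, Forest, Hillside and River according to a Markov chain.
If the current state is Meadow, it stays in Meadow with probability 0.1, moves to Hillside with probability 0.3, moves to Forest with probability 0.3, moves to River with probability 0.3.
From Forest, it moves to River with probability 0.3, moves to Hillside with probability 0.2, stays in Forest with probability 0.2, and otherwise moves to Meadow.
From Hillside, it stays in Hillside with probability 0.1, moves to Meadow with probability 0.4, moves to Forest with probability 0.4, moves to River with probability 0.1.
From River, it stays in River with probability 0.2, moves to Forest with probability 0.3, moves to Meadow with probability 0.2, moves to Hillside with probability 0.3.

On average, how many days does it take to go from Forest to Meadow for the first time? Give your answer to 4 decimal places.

3.3699

Let t(s) be the expected number of days to first reach Meadow from state s, with t(Meadow) = 0. Conditioning on the first day:
t(Forest) = 1 + 0.2·t(Forest) + 0.2·t(Hillside) + 0.3·t(River)
t(Hillside) = 1 + 0.4·t(Forest) + 0.1·t(Hillside) + 0.1·t(River)
t(River) = 1 + 0.3·t(Forest) + 0.3·t(Hillside) + 0.2·t(River)
Solving: t(Forest) = 3.3699, t(Hillside) = 3.0137, t(River) = 3.6438.
Expected days from Forest to Meadow: 3.3699.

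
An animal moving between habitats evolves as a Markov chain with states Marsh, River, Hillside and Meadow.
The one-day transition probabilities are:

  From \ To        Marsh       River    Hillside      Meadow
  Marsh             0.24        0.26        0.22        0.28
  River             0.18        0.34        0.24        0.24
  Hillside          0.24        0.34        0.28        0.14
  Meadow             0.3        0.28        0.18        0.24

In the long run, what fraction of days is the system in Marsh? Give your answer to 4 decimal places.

Let the stationary distribution be π with π = πP and π_1 + π_2 + π_3 + π_4 = 1.
π_1 = 0.24·π_1 + 0.18·π_2 + 0.24·π_3 + 0.3·π_4
π_2 = 0.26·π_1 + 0.34·π_2 + 0.34·π_3 + 0.28·π_4
π_3 = 0.22·π_1 + 0.24·π_2 + 0.28·π_3 + 0.18·π_4
Solving with the normalization constraint gives π = (0.2351, 0.3076, 0.2310, 0.2263).
So the stationary probability of Marsh is 0.2351.

0.2351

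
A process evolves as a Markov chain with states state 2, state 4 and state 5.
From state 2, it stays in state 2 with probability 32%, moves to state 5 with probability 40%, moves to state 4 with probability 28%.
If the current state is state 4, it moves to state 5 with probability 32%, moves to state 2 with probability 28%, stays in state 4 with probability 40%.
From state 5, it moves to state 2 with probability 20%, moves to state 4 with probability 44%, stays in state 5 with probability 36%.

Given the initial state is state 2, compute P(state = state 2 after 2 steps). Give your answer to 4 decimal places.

Sum over the intermediate state after 1 step:
P = P(state 2→state 2)·P(state 2→state 2) + P(state 2→state 4)·P(state 4→state 2) + P(state 2→state 5)·P(state 5→state 2)
  = 0.32×0.32 + 0.28×0.28 + 0.4×0.2
  = 0.1024 + 0.0784 + 0.0800 = 0.2608

0.2608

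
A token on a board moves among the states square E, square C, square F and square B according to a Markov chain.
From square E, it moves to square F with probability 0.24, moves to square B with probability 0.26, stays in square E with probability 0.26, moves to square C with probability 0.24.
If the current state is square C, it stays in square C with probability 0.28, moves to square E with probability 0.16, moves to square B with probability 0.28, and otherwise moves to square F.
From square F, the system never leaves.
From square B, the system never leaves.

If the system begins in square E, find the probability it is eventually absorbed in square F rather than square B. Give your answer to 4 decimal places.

0.4854

Let h(s) be the probability of absorption at square F starting from transient state s. Then h(square F) = 1 and h(square B) = 0. By first-step analysis:
h(square E) = 0.26·h(square E) + 0.24·h(square C) + 0.24·1 + 0.26·0
h(square C) = 0.16·h(square E) + 0.28·h(square C) + 0.28·1 + 0.28·0
Solving: h(square E) = 0.4854, h(square C) = 0.4968.
Starting from square E, the probability is 0.4854.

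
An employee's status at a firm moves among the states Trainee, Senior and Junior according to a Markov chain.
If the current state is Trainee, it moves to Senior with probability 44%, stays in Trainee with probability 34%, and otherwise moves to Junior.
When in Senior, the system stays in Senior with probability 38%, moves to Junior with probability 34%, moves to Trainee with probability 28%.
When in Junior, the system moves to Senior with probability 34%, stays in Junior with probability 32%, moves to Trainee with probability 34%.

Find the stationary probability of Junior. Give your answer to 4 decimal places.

0.2961

Let the stationary distribution be π with π = πP and π_1 + π_2 + π_3 = 1.
π_1 = 0.34·π_1 + 0.28·π_2 + 0.34·π_3
π_2 = 0.44·π_1 + 0.38·π_2 + 0.34·π_3
Solving with the normalization constraint gives π = (0.3168, 0.3872, 0.2961).
So the stationary probability of Junior is 0.2961.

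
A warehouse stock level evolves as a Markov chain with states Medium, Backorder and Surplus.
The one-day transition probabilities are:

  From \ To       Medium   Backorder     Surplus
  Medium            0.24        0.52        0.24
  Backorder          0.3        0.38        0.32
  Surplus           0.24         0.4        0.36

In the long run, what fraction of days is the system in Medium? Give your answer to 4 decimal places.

0.2654

Let the stationary distribution be π with π = πP and π_1 + π_2 + π_3 = 1.
π_1 = 0.24·π_1 + 0.3·π_2 + 0.24·π_3
π_2 = 0.52·π_1 + 0.38·π_2 + 0.4·π_3
Solving with the normalization constraint gives π = (0.2654, 0.4234, 0.3112).
So the stationary probability of Medium is 0.2654.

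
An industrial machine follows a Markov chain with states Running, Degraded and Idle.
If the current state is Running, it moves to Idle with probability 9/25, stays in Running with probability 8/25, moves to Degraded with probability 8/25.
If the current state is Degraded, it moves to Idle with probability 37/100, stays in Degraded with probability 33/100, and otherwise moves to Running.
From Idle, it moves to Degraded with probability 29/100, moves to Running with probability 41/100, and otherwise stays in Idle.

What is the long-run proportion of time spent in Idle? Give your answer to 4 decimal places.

0.3426

Let the stationary distribution be π with π = πP and π_1 + π_2 + π_3 = 1.
π_1 = 0.32·π_1 + 0.3·π_2 + 0.41·π_3
π_2 = 0.32·π_1 + 0.33·π_2 + 0.29·π_3
Solving with the normalization constraint gives π = (0.3446, 0.3129, 0.3426).
So the stationary probability of Idle is 0.3426.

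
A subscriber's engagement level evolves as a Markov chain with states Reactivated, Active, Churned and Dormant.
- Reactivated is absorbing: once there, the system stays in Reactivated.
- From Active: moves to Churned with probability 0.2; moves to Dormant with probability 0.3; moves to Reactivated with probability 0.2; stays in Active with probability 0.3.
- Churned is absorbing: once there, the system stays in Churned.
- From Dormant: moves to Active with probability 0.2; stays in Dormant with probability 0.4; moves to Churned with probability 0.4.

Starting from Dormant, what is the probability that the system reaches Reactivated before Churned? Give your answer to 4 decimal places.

Let h(s) be the probability of absorption at Reactivated starting from transient state s. Then h(Reactivated) = 1 and h(Churned) = 0. By first-step analysis:
h(Active) = 0.2·1 + 0.3·h(Active) + 0.2·0 + 0.3·h(Dormant)
h(Dormant) = 0.2·h(Active) + 0.4·0 + 0.4·h(Dormant)
Solving: h(Active) = 0.3333, h(Dormant) = 0.1111.
Starting from Dormant, the probability is 0.1111.

0.1111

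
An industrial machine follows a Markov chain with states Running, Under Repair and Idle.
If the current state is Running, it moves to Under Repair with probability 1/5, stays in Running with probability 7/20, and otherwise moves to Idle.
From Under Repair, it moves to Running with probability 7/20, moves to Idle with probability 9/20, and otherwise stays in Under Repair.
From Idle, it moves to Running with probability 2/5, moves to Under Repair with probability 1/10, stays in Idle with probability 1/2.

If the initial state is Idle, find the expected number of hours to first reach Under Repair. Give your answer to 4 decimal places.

7.2414

Let t(s) be the expected number of hours to first reach Under Repair from state s, with t(Under Repair) = 0. Conditioning on the first hour:
t(Running) = 1 + 0.35·t(Running) + 0.45·t(Idle)
t(Idle) = 1 + 0.4·t(Running) + 0.5·t(Idle)
Solving: t(Running) = 6.5517, t(Idle) = 7.2414.
Expected hours from Idle to Under Repair: 7.2414.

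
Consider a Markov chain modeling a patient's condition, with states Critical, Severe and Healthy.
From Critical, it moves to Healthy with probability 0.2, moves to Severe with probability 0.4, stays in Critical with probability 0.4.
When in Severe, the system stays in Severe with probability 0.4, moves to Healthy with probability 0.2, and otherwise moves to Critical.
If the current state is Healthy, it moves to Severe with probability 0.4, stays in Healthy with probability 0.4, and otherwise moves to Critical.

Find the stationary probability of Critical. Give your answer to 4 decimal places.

Let the stationary distribution be π with π = πP and π_1 + π_2 + π_3 = 1.
π_1 = 0.4·π_1 + 0.4·π_2 + 0.2·π_3
π_2 = 0.4·π_1 + 0.4·π_2 + 0.4·π_3
Solving with the normalization constraint gives π = (0.3500, 0.4000, 0.2500).
So the stationary probability of Critical is 0.3500.

0.3500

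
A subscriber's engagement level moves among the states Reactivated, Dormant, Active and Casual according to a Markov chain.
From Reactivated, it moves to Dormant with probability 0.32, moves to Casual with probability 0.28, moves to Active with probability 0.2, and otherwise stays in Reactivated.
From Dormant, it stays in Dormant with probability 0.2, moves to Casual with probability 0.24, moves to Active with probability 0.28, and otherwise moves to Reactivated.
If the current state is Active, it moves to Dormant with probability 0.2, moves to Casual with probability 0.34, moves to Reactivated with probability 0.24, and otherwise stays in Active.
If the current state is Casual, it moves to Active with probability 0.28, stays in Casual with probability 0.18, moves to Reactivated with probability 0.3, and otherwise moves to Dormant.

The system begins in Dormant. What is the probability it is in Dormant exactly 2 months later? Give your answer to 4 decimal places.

0.2432

Propagate the distribution vector 2 months from Dormant.
After 0 months: (0.0000, 1.0000, 0.0000, 0.0000)
After 1 month: (0.2800, 0.2000, 0.2800, 0.2400)
After 2 months: (0.2512, 0.2432, 0.2408, 0.2648)
P(in Dormant after 2 months) = 0.2432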